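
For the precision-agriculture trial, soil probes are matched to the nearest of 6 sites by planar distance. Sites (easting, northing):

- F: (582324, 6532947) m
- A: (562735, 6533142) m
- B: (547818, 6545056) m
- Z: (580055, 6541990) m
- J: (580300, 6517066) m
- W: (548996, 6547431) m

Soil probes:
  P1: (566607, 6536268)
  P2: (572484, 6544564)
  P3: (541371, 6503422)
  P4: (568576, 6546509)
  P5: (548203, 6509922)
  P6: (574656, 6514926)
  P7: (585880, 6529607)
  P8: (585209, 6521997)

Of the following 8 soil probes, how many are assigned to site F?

P1 → A
P2 → Z
P3 → A
P4 → Z
P5 → A
P6 → J
P7 → F
P8 → J
1 of the 8 goes to F.

1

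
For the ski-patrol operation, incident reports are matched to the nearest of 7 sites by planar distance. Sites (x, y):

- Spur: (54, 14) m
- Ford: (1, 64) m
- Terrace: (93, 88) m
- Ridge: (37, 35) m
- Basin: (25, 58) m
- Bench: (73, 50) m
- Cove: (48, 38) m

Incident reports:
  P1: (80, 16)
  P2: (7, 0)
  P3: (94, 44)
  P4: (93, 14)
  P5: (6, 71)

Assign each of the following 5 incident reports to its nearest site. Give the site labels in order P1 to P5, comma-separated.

Spur, Ridge, Bench, Spur, Ford

P1 → Spur (d²=680.00)
P2 → Ridge (d²=2125.00)
P3 → Bench (d²=477.00)
P4 → Spur (d²=1521.00)
P5 → Ford (d²=74.00)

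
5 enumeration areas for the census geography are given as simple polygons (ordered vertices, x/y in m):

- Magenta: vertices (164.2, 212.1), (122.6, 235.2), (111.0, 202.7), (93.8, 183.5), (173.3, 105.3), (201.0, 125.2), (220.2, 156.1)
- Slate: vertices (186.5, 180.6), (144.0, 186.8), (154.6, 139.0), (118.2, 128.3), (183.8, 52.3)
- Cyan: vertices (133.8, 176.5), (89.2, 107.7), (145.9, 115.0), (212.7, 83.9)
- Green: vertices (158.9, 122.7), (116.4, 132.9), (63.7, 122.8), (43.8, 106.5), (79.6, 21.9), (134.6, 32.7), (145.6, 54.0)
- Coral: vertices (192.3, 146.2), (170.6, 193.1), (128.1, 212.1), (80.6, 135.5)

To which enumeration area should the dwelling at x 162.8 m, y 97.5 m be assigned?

Cast a ray rightward from (162.8, 97.5). For each polygon, the edges (by vertex number in listed order) whose endpoints lie on opposite sides of y = 97.5, where each meets that height, and whether that is right or left of the point:
Magenta: no edge straddles that height → 0 crossings.
Slate: 4–5 at x≈144.79 (left), 5–1 at x≈184.75 (right) → 1 crossing.
Cyan: 3–4 at x≈183.49 (right), 4–1 at x≈201.11 (right) → 2 crossings.
Green: 4–5 at x≈47.61 (left), 7–1 at x≈154.02 (left) → 0 crossings.
Coral: no edge straddles that height → 0 crossings.
Only Slate has an odd count, so the point is inside Slate.

Slate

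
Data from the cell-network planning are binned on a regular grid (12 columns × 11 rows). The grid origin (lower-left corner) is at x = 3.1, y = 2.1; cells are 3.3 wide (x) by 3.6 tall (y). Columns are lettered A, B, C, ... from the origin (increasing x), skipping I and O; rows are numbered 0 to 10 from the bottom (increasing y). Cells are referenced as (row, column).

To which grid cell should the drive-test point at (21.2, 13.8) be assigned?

(3, F)

Column index: ⌊(21.2 − 3.1) / 3.3⌋ = ⌊5.485⌋ = 5 → column F
Row offset from origin: ⌊(13.8 − 2.1) / 3.6⌋ = ⌊3.250⌋ = 3 → row 3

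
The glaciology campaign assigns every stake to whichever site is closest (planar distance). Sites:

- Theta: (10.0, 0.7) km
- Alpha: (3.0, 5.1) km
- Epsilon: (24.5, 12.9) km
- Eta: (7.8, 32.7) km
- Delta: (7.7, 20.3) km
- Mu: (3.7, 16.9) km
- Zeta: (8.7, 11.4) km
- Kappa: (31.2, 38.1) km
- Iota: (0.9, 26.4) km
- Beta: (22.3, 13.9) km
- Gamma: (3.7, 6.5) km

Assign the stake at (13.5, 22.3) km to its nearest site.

Squared distances to each site:
Theta: 478.810; Alpha: 406.090; Epsilon: 209.360; Eta: 140.650; Delta: 37.640; Mu: 125.200; Zeta: 141.850; Kappa: 562.930; Iota: 175.570; Beta: 148.000; Gamma: 345.680.
Minimum at Delta.

Delta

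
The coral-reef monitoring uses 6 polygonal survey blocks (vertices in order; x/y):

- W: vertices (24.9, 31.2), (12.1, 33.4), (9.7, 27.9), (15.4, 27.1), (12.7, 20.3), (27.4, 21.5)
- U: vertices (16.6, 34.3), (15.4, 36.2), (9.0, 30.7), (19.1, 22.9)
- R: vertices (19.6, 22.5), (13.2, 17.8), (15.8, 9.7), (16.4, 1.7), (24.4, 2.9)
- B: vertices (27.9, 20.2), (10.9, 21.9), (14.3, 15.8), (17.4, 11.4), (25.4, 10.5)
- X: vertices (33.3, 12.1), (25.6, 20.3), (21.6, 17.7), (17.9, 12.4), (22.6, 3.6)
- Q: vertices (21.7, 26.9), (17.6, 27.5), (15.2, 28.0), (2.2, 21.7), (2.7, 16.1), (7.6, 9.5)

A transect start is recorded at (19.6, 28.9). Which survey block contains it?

W

Cast a ray rightward from (19.6, 28.9). For each polygon, the edges (by vertex number in listed order) whose endpoints lie on opposite sides of y = 28.9, where each meets that height, and whether that is right or left of the point:
W: 2–3 at x≈10.14 (left), 6–1 at x≈25.49 (right) → 1 crossing.
U: 3–4 at x≈11.33 (left), 4–1 at x≈17.78 (left) → 0 crossings.
R: no edge straddles that height → 0 crossings.
B: no edge straddles that height → 0 crossings.
X: no edge straddles that height → 0 crossings.
Q: no edge straddles that height → 0 crossings.
Only W has an odd count, so the point is inside W.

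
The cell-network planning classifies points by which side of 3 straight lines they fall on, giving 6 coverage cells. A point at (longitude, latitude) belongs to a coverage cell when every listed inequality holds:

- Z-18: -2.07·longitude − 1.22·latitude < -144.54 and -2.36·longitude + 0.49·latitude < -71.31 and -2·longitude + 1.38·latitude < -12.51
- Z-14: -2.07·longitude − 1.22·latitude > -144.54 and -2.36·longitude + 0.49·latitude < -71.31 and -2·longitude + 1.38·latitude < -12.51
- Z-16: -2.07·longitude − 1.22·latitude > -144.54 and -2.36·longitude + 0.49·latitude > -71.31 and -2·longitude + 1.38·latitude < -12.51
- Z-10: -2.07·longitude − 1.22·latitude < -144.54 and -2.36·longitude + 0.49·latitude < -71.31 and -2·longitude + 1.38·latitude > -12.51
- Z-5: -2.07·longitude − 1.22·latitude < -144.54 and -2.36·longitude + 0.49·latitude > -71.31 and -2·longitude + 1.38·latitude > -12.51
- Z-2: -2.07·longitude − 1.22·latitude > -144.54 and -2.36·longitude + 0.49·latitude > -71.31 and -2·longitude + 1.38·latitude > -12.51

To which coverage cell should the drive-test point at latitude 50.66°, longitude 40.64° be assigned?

-2.07·40.64 − 1.22·50.66 = -145.930, which is < -144.54
-2.36·40.64 + 0.49·50.66 = -71.087, which is > -71.31
-2·40.64 + 1.38·50.66 = -11.369, which is > -12.51
This sign pattern matches Z-5.

Z-5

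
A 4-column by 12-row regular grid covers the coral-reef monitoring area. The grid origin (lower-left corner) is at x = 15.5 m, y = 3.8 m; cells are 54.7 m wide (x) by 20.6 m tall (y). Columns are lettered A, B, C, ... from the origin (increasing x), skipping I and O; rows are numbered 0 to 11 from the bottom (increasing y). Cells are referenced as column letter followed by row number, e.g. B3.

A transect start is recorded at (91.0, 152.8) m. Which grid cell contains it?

Column index: ⌊(91.0 − 15.5) / 54.7⌋ = ⌊1.380⌋ = 1 → column B
Row offset from origin: ⌊(152.8 − 3.8) / 20.6⌋ = ⌊7.233⌋ = 7 → row 7

B7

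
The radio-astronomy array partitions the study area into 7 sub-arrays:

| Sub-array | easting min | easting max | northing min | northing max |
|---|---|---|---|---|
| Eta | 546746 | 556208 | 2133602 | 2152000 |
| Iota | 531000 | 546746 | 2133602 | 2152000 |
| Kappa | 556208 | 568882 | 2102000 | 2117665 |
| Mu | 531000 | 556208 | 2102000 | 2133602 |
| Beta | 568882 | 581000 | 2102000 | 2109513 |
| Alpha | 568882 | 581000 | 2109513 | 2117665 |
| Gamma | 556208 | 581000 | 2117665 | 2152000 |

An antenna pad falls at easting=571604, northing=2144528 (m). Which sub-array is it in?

Gamma

The point has easting = 571604 and northing = 2144528.
Only Gamma satisfies 556208 ≤ easting ≤ 581000 and 2117665 ≤ northing ≤ 2152000.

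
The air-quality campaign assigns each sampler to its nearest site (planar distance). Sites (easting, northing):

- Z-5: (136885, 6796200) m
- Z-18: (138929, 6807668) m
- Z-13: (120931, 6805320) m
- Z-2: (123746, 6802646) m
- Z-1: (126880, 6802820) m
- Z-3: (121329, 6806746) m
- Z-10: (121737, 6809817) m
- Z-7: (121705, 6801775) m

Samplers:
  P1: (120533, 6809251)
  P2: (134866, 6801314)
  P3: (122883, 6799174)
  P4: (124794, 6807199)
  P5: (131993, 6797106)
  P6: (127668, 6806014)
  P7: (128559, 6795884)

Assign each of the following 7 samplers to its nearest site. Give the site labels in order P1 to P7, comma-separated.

Z-10, Z-5, Z-7, Z-3, Z-5, Z-1, Z-1

P1 → Z-10 (d²=1769972.00)
P2 → Z-5 (d²=30229357.00)
P3 → Z-7 (d²=8152885.00)
P4 → Z-3 (d²=12211434.00)
P5 → Z-5 (d²=24752500.00)
P6 → Z-1 (d²=10822580.00)
P7 → Z-1 (d²=50927137.00)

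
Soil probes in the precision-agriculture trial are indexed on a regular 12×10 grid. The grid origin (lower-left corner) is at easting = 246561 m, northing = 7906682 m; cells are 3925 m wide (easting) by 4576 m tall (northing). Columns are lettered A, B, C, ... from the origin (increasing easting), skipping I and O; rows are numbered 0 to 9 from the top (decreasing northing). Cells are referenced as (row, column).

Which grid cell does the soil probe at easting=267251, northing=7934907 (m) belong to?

(3, F)

Column index: ⌊(267251 − 246561) / 3925⌋ = ⌊5.271⌋ = 5 → column F
Row offset from origin: ⌊(7934907 − 7906682) / 4576⌋ = ⌊6.168⌋ = 6 → row 3 (counted from top)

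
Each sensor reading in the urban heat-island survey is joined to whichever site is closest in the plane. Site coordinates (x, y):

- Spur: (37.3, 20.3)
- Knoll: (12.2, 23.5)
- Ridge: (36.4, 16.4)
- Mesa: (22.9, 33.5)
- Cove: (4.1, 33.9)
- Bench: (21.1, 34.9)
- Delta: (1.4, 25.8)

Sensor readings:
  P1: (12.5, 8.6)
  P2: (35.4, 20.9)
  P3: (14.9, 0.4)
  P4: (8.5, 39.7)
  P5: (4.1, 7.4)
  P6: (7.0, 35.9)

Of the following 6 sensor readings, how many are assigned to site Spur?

P1 → Knoll
P2 → Spur
P3 → Knoll
P4 → Cove
P5 → Knoll
P6 → Cove
1 of the 6 goes to Spur.

1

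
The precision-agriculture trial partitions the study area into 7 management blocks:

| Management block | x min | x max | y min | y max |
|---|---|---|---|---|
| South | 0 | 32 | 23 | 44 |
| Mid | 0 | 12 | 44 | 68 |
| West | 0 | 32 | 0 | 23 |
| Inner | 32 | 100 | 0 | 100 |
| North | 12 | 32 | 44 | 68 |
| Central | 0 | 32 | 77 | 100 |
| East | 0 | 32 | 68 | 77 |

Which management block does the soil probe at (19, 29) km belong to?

South

The point has x = 19 and y = 29.
Only South satisfies 0 ≤ x ≤ 32 and 23 ≤ y ≤ 44.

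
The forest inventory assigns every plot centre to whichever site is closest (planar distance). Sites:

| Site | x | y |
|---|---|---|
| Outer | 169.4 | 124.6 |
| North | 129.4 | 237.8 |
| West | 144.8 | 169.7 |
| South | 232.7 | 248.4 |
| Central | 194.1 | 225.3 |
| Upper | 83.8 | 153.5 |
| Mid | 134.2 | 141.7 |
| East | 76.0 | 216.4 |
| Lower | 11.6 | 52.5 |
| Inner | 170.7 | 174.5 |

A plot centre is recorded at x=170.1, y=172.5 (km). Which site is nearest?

Squared distances to each site:
Outer: 2294.900; North: 5920.580; West: 647.930; South: 9679.570; Central: 3363.840; Upper: 7808.690; Mid: 2237.450; East: 10782.020; Lower: 39522.250; Inner: 4.360.
Minimum at Inner.

Inner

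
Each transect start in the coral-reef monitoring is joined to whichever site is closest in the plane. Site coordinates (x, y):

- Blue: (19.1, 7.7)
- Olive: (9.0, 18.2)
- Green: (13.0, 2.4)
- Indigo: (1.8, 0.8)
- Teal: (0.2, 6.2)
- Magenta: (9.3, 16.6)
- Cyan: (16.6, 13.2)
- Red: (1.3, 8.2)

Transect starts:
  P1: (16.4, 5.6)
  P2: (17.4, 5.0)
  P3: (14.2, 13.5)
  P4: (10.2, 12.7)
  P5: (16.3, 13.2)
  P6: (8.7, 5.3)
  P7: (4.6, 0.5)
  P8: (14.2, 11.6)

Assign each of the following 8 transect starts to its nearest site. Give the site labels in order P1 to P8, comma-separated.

Blue, Blue, Cyan, Magenta, Cyan, Green, Indigo, Cyan

P1 → Blue (d²=11.70)
P2 → Blue (d²=10.18)
P3 → Cyan (d²=5.85)
P4 → Magenta (d²=16.02)
P5 → Cyan (d²=0.09)
P6 → Green (d²=26.90)
P7 → Indigo (d²=7.93)
P8 → Cyan (d²=8.32)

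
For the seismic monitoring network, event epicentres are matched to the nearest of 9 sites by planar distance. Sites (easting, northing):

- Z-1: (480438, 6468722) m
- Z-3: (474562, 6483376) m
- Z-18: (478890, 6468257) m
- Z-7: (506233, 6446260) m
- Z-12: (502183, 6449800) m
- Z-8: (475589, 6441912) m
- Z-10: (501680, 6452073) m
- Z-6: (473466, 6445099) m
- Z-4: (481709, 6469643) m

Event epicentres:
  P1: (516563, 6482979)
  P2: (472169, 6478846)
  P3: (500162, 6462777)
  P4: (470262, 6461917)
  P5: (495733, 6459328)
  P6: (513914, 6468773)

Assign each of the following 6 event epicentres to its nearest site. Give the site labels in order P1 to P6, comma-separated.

P1 → Z-10 (d²=1176684525.00)
P2 → Z-3 (d²=26247349.00)
P3 → Z-10 (d²=116879940.00)
P4 → Z-18 (d²=114637984.00)
P5 → Z-10 (d²=88001834.00)
P6 → Z-10 (d²=428560756.00)

Z-10, Z-3, Z-10, Z-18, Z-10, Z-10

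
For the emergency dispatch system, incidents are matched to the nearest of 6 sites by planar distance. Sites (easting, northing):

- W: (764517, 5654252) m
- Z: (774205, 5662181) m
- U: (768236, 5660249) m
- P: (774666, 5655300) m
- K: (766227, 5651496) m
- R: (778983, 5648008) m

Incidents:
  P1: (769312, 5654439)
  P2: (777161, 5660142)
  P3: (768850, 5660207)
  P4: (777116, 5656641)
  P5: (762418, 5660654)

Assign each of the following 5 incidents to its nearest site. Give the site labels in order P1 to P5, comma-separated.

K, Z, U, P, U

P1 → K (d²=18178474.00)
P2 → Z (d²=12895457.00)
P3 → U (d²=378760.00)
P4 → P (d²=7800781.00)
P5 → U (d²=34013149.00)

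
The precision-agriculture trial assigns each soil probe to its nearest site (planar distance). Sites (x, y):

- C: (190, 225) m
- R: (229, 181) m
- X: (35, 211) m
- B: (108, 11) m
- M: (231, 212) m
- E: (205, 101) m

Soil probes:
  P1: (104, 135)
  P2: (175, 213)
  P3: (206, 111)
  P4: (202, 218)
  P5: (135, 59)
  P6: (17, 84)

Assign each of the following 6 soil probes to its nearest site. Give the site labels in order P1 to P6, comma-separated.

X, C, E, C, B, B

P1 → X (d²=10537.00)
P2 → C (d²=369.00)
P3 → E (d²=101.00)
P4 → C (d²=193.00)
P5 → B (d²=3033.00)
P6 → B (d²=13610.00)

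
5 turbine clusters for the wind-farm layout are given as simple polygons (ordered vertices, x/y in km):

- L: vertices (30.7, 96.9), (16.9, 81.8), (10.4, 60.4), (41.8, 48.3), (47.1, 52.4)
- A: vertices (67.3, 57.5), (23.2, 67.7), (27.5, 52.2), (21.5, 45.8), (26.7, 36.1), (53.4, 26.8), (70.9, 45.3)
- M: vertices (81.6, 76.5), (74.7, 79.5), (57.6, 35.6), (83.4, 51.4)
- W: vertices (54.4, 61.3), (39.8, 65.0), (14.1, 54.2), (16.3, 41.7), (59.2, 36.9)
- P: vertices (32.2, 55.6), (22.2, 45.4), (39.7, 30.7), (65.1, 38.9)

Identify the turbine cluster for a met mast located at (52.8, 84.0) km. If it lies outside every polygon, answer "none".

none

Cast a ray rightward from (52.8, 84.0). For each polygon, the edges (by vertex number in listed order) whose endpoints lie on opposite sides of y = 84.0, where each meets that height, and whether that is right or left of the point:
L: 1–2 at x≈18.91 (left), 5–1 at x≈35.45 (left) → 0 crossings.
A: no edge straddles that height → 0 crossings.
M: no edge straddles that height → 0 crossings.
W: no edge straddles that height → 0 crossings.
P: no edge straddles that height → 0 crossings.
All counts are even, so the point lies outside every listed polygon.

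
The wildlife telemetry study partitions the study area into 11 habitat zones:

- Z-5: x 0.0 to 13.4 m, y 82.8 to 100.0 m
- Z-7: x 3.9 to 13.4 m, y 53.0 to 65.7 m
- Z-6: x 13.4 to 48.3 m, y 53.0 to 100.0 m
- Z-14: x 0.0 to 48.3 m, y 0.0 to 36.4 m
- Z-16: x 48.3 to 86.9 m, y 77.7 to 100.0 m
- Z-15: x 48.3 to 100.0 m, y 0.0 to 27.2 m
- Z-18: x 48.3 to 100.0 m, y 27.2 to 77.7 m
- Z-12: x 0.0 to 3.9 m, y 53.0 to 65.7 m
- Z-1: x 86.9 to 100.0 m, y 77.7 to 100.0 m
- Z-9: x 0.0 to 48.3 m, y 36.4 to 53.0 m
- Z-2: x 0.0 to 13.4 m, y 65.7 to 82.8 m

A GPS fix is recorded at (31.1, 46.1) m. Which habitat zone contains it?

The point has x = 31.1 and y = 46.1.
Only Z-9 satisfies 0.0 ≤ x ≤ 48.3 and 36.4 ≤ y ≤ 53.0.

Z-9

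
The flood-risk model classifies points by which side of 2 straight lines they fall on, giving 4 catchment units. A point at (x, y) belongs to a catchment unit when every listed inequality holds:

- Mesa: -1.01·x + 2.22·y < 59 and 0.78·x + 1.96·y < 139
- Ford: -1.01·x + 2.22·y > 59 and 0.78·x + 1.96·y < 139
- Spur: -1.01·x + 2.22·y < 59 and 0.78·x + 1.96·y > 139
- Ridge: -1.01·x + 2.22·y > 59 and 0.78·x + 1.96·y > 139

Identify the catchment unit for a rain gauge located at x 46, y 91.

Ridge

-1.01·46 + 2.22·91 = 155.560, which is > 59
0.78·46 + 1.96·91 = 214.240, which is > 139
This sign pattern matches Ridge.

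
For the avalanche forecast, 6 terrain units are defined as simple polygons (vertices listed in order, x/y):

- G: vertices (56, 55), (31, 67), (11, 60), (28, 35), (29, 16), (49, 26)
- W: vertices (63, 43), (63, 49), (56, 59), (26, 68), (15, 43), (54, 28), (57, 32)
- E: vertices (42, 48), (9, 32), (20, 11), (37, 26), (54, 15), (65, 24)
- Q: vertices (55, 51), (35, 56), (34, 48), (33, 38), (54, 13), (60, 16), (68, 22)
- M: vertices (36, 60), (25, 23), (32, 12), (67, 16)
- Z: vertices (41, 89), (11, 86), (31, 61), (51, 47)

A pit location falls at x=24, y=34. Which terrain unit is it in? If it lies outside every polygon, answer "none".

E

Cast a ray rightward from (24, 34). For each polygon, the edges (by vertex number in listed order) whose endpoints lie on opposite sides of y = 34, where each meets that height, and whether that is right or left of the point:
G: 4–5 at x≈28.1 (right), 6–1 at x≈50.9 (right) → 2 crossings.
W: 5–6 at x≈38.4 (right), 7–1 at x≈58.1 (right) → 2 crossings.
E: 1–2 at x≈13.1 (left), 6–1 at x≈55.4 (right) → 1 crossing.
Q: 4–5 at x≈36.4 (right), 7–1 at x≈62.6 (right) → 2 crossings.
M: 1–2 at x≈28.3 (right), 4–1 at x≈54.3 (right) → 2 crossings.
Z: no edge straddles that height → 0 crossings.
Only E has an odd count, so the point is inside E.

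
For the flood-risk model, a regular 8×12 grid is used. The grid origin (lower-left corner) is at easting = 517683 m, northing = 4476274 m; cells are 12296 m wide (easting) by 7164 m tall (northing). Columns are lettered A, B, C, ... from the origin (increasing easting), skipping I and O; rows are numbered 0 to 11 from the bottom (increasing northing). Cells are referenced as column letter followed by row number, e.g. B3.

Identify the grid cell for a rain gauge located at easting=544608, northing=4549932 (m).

C10

Column index: ⌊(544608 − 517683) / 12296⌋ = ⌊2.190⌋ = 2 → column C
Row offset from origin: ⌊(4549932 − 4476274) / 7164⌋ = ⌊10.282⌋ = 10 → row 10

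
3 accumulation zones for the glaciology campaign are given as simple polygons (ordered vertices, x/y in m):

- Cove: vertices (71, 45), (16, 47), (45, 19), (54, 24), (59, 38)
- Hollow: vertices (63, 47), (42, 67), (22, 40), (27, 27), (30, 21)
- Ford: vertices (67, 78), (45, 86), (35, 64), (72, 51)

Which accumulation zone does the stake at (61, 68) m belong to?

Ford

Cast a ray rightward from (61, 68). For each polygon, the edges (by vertex number in listed order) whose endpoints lie on opposite sides of y = 68, where each meets that height, and whether that is right or left of the point:
Cove: no edge straddles that height → 0 crossings.
Hollow: no edge straddles that height → 0 crossings.
Ford: 2–3 at x≈36.8 (left), 4–1 at x≈68.9 (right) → 1 crossing.
Only Ford has an odd count, so the point is inside Ford.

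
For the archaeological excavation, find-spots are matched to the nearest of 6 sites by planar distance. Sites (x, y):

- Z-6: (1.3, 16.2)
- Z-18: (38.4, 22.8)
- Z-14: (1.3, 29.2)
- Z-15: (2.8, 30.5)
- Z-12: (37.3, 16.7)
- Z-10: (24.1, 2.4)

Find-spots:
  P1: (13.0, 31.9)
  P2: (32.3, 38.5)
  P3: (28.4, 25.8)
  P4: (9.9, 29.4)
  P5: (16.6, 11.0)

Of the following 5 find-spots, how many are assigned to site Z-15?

P1 → Z-15
P2 → Z-18
P3 → Z-18
P4 → Z-15
P5 → Z-10
2 of the 5 go to Z-15.

2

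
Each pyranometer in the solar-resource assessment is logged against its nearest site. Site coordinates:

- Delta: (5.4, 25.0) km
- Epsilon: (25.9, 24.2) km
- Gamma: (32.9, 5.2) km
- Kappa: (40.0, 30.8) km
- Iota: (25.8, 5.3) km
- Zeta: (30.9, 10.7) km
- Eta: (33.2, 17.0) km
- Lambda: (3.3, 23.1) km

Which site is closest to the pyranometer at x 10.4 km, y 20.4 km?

Squared distances to each site:
Delta: 46.160; Epsilon: 254.690; Gamma: 737.290; Kappa: 984.320; Iota: 465.170; Zeta: 514.340; Eta: 531.400; Lambda: 57.700.
Minimum at Delta.

Delta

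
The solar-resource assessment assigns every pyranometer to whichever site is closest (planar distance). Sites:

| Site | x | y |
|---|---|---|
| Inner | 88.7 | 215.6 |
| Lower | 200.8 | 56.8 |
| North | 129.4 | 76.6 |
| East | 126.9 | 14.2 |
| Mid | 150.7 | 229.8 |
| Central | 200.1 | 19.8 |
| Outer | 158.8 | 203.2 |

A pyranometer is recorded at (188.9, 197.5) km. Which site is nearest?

Squared distances to each site:
Inner: 10367.650; Lower: 19938.100; North: 18157.060; East: 37442.890; Mid: 2502.530; Central: 31702.730; Outer: 938.500.
Minimum at Outer.

Outer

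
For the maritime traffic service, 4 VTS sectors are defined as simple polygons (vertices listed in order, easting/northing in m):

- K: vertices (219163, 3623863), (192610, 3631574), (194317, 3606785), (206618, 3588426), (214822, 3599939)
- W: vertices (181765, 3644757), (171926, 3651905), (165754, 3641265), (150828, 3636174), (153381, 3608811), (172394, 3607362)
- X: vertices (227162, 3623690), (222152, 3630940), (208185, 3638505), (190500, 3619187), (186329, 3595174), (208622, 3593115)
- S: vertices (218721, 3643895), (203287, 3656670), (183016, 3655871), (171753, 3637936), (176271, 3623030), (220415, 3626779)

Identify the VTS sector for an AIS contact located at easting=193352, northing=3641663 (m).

Cast a ray rightward from (193352, 3641663). For each polygon, the edges (by vertex number in listed order) whose endpoints lie on opposite sides of northing = 3641663, where each meets that height, and whether that is right or left of the point:
K: no edge straddles that height → 0 crossings.
W: 2–3 at easting≈165984.9 (left), 6–1 at easting≈180989.7 (left) → 0 crossings.
X: no edge straddles that height → 0 crossings.
S: 3–4 at easting≈174093.5 (left), 6–1 at easting≈218941.9 (right) → 1 crossing.
Only S has an odd count, so the point is inside S.

S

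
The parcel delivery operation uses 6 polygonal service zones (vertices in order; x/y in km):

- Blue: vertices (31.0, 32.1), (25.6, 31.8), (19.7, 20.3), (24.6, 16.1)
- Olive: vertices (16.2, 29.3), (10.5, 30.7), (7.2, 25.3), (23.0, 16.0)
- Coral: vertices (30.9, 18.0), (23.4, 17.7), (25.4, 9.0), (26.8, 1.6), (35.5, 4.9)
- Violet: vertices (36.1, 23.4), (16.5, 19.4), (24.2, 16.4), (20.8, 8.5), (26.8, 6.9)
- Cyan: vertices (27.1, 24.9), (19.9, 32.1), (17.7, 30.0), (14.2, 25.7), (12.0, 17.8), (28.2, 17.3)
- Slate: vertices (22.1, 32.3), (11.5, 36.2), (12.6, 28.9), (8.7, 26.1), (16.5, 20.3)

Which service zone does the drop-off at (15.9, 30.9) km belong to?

Slate

Cast a ray rightward from (15.9, 30.9). For each polygon, the edges (by vertex number in listed order) whose endpoints lie on opposite sides of y = 30.9, where each meets that height, and whether that is right or left of the point:
Blue: 2–3 at x≈25.14 (right), 4–1 at x≈30.52 (right) → 2 crossings.
Olive: no edge straddles that height → 0 crossings.
Coral: no edge straddles that height → 0 crossings.
Violet: no edge straddles that height → 0 crossings.
Cyan: 1–2 at x≈21.10 (right), 2–3 at x≈18.64 (right) → 2 crossings.
Slate: 2–3 at x≈12.30 (left), 5–1 at x≈21.45 (right) → 1 crossing.
Only Slate has an odd count, so the point is inside Slate.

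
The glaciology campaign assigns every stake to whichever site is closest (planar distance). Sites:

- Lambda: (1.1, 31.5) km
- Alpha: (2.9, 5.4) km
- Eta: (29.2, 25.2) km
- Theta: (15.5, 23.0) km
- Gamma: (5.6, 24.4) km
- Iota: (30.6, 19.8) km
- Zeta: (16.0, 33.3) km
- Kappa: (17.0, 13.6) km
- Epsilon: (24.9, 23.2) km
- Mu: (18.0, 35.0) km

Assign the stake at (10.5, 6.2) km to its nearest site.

Squared distances to each site:
Lambda: 728.450; Alpha: 58.400; Eta: 710.690; Theta: 307.240; Gamma: 355.250; Iota: 588.970; Zeta: 764.660; Kappa: 97.010; Epsilon: 496.360; Mu: 885.690.
Minimum at Alpha.

Alpha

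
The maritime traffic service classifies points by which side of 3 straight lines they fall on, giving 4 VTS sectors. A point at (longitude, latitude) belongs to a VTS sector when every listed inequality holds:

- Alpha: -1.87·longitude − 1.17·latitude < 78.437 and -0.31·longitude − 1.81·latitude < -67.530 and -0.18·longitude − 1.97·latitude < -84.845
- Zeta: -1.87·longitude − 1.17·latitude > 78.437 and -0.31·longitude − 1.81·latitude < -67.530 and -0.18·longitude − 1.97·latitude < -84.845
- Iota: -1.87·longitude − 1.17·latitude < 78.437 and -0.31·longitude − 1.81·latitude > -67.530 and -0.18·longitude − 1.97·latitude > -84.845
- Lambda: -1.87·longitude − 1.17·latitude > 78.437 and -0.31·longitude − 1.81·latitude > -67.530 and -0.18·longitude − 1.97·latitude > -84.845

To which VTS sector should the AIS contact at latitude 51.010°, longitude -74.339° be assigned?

Zeta

-1.87·-74.339 − 1.17·51.010 = 79.332, which is > 78.437
-0.31·-74.339 − 1.81·51.010 = -69.283, which is < -67.530
-0.18·-74.339 − 1.97·51.010 = -87.109, which is < -84.845
This sign pattern matches Zeta.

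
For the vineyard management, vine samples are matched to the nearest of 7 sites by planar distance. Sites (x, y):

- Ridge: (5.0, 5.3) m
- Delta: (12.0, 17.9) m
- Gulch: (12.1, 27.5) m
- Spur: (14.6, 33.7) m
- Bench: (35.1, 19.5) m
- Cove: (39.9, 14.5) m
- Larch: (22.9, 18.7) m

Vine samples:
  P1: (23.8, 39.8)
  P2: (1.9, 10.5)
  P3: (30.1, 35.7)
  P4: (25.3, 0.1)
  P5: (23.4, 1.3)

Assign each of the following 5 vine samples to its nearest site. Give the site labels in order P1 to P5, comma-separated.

Spur, Ridge, Spur, Larch, Larch

P1 → Spur (d²=121.85)
P2 → Ridge (d²=36.65)
P3 → Spur (d²=244.25)
P4 → Larch (d²=351.72)
P5 → Larch (d²=303.01)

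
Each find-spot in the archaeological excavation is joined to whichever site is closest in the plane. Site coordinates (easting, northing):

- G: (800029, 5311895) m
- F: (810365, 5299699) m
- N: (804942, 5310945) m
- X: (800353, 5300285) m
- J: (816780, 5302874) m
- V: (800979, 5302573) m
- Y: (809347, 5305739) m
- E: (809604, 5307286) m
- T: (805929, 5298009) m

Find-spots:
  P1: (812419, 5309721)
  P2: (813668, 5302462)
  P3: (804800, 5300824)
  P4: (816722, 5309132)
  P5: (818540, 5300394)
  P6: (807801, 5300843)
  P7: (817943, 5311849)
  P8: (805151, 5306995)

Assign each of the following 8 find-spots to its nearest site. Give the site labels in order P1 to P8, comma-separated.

E, J, T, J, J, F, J, N

P1 → E (d²=13853450.00)
P2 → J (d²=9854288.00)
P3 → T (d²=9198866.00)
P4 → J (d²=39165928.00)
P5 → J (d²=9248000.00)
P6 → F (d²=7882832.00)
P7 → J (d²=81903194.00)
P8 → N (d²=15646181.00)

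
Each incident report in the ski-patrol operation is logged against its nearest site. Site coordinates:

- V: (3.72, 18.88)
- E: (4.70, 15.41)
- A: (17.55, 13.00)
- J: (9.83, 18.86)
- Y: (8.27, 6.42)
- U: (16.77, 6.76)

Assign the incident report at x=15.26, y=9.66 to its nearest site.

Squared distances to each site:
V: 218.180; E: 144.576; A: 16.400; J: 114.125; Y: 59.358; U: 10.690.
Minimum at U.

U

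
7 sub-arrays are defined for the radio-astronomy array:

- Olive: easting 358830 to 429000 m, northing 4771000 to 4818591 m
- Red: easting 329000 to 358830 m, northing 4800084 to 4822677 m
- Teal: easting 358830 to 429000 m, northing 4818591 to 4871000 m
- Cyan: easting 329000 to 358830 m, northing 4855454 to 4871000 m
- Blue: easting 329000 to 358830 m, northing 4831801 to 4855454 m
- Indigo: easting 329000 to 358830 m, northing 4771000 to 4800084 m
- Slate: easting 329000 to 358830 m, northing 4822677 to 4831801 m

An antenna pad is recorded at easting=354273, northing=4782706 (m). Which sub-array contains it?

The point has easting = 354273 and northing = 4782706.
Only Indigo satisfies 329000 ≤ easting ≤ 358830 and 4771000 ≤ northing ≤ 4800084.

Indigo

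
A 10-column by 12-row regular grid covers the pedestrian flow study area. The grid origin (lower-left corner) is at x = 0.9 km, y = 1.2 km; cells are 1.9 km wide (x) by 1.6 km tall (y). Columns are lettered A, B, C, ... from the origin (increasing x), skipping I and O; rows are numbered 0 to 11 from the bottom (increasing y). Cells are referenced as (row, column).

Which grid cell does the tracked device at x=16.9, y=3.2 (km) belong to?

Column index: ⌊(16.9 − 0.9) / 1.9⌋ = ⌊8.421⌋ = 8 → column J
Row offset from origin: ⌊(3.2 − 1.2) / 1.6⌋ = ⌊1.250⌋ = 1 → row 1

(1, J)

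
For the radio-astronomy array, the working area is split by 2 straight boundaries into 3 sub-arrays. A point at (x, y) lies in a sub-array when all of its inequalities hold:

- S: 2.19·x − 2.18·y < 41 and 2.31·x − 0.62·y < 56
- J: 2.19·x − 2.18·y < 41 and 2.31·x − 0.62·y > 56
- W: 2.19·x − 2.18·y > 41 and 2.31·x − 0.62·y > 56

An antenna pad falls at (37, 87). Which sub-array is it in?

S

2.19·37 − 2.18·87 = -108.630, which is < 41
2.31·37 − 0.62·87 = 31.530, which is < 56
This sign pattern matches S.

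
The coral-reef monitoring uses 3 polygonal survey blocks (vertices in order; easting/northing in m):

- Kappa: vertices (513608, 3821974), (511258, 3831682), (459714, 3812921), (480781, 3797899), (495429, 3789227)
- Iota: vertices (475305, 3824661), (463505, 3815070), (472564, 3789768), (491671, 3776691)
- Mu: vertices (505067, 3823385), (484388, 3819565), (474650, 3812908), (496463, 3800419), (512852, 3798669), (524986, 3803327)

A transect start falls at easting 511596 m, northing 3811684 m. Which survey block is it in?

Cast a ray rightward from (511596, 3811684). For each polygon, the edges (by vertex number in listed order) whose endpoints lie on opposite sides of northing = 3811684, where each meets that height, and whether that is right or left of the point:
Kappa: 3–4 at easting≈461448.8 (left), 5–1 at easting≈507895.7 (left) → 0 crossings.
Iota: 2–3 at easting≈464717.3 (left), 4–1 at easting≈479732.4 (left) → 0 crossings.
Mu: 3–4 at easting≈476787.8 (left), 6–1 at easting≈516686.9 (right) → 1 crossing.
Only Mu has an odd count, so the point is inside Mu.

Mu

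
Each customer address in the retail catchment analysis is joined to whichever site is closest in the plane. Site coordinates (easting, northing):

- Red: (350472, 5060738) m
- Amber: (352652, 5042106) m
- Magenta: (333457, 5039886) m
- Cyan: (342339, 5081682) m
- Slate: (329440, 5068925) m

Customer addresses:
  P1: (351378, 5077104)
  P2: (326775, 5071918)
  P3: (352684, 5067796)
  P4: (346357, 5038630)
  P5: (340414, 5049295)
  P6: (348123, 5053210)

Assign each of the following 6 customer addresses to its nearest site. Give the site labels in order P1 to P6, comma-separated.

Cyan, Slate, Red, Amber, Magenta, Red

P1 → Cyan (d²=102661605.00)
P2 → Slate (d²=16060274.00)
P3 → Red (d²=54708308.00)
P4 → Amber (d²=51709601.00)
P5 → Magenta (d²=136929130.00)
P6 → Red (d²=62188585.00)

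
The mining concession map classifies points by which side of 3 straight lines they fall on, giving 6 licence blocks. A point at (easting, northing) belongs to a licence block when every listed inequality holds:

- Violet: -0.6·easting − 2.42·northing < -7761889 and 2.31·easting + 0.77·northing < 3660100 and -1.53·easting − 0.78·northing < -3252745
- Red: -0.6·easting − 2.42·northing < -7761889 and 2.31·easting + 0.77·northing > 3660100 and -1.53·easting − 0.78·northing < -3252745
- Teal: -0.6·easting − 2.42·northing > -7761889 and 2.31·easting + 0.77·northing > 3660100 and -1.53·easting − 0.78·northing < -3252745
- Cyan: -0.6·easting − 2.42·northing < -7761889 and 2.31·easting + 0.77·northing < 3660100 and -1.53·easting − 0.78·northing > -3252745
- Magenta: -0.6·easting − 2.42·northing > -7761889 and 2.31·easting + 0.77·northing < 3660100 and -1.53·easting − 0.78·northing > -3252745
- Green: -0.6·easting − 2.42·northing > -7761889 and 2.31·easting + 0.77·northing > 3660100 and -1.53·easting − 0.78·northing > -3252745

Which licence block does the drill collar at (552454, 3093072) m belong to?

-0.6·552454 − 2.42·3093072 = -7816706.640, which is < -7761889
2.31·552454 + 0.77·3093072 = 3657834.180, which is < 3660100
-1.53·552454 − 0.78·3093072 = -3257850.780, which is < -3252745
This sign pattern matches Violet.

Violet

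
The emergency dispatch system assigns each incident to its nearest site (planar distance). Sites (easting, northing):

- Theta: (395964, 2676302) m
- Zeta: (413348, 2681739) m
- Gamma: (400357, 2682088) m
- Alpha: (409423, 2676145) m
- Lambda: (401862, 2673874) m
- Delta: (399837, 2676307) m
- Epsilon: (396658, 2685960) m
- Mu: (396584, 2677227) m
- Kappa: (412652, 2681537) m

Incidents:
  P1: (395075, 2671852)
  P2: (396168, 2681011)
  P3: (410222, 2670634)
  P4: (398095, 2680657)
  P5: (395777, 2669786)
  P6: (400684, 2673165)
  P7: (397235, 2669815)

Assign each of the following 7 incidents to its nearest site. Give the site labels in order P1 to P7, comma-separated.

Theta, Mu, Alpha, Gamma, Theta, Lambda, Lambda

P1 → Theta (d²=20592821.00)
P2 → Mu (d²=14491712.00)
P3 → Alpha (d²=31009522.00)
P4 → Gamma (d²=7164405.00)
P5 → Theta (d²=42493225.00)
P6 → Lambda (d²=1890365.00)
P7 → Lambda (d²=37884610.00)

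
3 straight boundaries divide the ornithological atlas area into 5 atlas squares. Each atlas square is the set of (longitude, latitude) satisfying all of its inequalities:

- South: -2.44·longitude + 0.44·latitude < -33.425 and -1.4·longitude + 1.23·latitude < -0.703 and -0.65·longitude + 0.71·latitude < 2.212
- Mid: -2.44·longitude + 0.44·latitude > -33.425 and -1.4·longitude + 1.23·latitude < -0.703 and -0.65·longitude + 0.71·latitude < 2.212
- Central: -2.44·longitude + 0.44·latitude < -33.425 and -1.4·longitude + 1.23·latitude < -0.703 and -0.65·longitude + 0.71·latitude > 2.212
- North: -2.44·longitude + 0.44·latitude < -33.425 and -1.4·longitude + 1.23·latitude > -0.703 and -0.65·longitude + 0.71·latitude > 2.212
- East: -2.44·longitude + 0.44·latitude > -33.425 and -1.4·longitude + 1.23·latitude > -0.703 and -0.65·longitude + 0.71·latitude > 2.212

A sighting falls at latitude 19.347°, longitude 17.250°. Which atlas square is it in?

North

-2.44·17.250 + 0.44·19.347 = -33.577, which is < -33.425
-1.4·17.250 + 1.23·19.347 = -0.353, which is > -0.703
-0.65·17.250 + 0.71·19.347 = 2.524, which is > 2.212
This sign pattern matches North.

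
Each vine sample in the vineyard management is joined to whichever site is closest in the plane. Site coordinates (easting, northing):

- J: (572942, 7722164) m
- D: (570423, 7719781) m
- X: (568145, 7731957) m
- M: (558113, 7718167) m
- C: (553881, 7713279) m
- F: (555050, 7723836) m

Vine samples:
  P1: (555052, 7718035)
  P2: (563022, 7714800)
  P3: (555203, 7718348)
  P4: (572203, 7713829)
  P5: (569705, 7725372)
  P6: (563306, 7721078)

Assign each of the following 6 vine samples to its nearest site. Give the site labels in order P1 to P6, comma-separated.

M, M, M, D, J, M

P1 → M (d²=9387145.00)
P2 → M (d²=35434970.00)
P3 → M (d²=8500861.00)
P4 → D (d²=38594704.00)
P5 → J (d²=20769433.00)
P6 → M (d²=35441170.00)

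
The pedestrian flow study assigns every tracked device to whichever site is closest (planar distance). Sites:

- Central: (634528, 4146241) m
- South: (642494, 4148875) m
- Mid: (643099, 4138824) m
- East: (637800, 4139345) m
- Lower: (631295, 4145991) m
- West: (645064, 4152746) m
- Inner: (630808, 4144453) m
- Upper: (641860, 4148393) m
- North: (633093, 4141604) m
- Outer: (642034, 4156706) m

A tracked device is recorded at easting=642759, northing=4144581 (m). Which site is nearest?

Squared distances to each site:
Central: 70504961.000; South: 18508661.000; Mid: 33258649.000; East: 52007377.000; Lower: 133411396.000; West: 71980250.000; Inner: 142842785.000; Upper: 15339545.000; North: 102294085.000; Outer: 147541250.000.
Minimum at Upper.

Upper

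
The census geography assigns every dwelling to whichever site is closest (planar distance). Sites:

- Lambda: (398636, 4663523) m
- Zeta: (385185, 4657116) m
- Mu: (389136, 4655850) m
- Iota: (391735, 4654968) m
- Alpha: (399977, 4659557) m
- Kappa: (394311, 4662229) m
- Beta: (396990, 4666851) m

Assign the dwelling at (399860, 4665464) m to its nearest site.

Lambda

Squared distances to each site:
Lambda: 5265657.000; Zeta: 285044729.000; Mu: 207433172.000; Iota: 176181641.000; Alpha: 34906338.000; Kappa: 41256626.000; Beta: 10160669.000.
Minimum at Lambda.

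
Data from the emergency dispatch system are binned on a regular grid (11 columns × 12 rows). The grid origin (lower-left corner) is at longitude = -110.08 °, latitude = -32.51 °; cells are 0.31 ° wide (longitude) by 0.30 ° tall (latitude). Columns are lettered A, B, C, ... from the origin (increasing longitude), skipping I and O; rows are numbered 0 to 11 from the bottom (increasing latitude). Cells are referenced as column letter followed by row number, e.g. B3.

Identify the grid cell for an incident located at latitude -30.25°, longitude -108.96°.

D7

Column index: ⌊(-108.96 − -110.08) / 0.31⌋ = ⌊3.613⌋ = 3 → column D
Row offset from origin: ⌊(-30.25 − -32.51) / 0.30⌋ = ⌊7.533⌋ = 7 → row 7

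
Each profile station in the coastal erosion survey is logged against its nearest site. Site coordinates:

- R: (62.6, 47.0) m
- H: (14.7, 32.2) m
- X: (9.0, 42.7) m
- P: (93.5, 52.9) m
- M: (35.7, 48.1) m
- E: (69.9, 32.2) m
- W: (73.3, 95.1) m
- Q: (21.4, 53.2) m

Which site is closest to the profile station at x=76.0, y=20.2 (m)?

Squared distances to each site:
R: 897.800; H: 3901.690; X: 4995.250; P: 1375.540; M: 2402.500; E: 181.210; W: 5617.300; Q: 4070.160.
Minimum at E.

E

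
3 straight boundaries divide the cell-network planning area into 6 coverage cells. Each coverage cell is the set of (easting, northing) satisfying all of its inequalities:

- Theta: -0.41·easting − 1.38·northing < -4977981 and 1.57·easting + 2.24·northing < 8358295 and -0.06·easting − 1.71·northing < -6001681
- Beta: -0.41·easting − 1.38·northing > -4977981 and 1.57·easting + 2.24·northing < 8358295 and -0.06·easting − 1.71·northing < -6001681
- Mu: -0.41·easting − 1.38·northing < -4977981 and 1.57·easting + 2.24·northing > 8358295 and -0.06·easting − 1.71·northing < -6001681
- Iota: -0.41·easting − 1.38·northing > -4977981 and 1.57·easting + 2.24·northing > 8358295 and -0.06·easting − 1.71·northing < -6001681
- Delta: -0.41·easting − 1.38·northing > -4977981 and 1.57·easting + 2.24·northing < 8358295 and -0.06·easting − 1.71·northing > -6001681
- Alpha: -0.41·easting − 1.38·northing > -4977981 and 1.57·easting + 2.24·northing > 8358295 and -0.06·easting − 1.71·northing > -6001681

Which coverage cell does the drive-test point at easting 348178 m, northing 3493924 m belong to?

Alpha

-0.41·348178 − 1.38·3493924 = -4964368.100, which is > -4977981
1.57·348178 + 2.24·3493924 = 8373029.220, which is > 8358295
-0.06·348178 − 1.71·3493924 = -5995500.720, which is > -6001681
This sign pattern matches Alpha.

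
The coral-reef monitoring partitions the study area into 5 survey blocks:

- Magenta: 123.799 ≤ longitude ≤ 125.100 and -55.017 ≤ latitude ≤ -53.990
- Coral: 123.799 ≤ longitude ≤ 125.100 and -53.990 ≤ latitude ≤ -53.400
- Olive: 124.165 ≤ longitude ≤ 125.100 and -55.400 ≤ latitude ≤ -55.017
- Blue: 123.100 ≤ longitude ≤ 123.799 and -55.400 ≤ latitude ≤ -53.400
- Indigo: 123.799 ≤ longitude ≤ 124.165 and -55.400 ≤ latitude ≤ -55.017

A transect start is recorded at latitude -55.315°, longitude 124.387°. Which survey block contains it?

The point has longitude = 124.387 and latitude = -55.315.
Only Olive satisfies 124.165 ≤ longitude ≤ 125.100 and -55.400 ≤ latitude ≤ -55.017.

Olive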